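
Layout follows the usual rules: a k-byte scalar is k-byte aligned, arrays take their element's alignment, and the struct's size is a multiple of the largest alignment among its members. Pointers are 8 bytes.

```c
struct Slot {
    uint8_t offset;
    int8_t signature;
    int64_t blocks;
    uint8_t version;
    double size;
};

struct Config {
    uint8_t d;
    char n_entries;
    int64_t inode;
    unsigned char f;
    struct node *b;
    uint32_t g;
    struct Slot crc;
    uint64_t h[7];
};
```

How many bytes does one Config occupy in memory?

Slot: offset at 0 (size 1, align 1) → ends 1; signature at 1 (size 1, align 1) → ends 2; pad 6 to align 8 for blocks; blocks at 8 (size 8, align 8) → ends 16; version at 16 (size 1, align 1) → ends 17; pad 7 to align 8 for size; size at 24 (size 8, align 8) → ends 32; total 32 bytes, alignment 8
d at 0 (size 1, align 1) → ends 1
n_entries at 1 (size 1, align 1) → ends 2
pad 6 to align 8 for inode
inode at 8 (size 8, align 8) → ends 16
f at 16 (size 1, align 1) → ends 17
pad 7 to align 8 for b
b at 24 (size 8, align 8) → ends 32
g at 32 (size 4, align 4) → ends 36
pad 4 to align 8 for crc
crc at 40 (size 32, align 8) → ends 72
h at 72 (size 56, align 8) → ends 128
total 128 bytes, alignment 8

128 bytes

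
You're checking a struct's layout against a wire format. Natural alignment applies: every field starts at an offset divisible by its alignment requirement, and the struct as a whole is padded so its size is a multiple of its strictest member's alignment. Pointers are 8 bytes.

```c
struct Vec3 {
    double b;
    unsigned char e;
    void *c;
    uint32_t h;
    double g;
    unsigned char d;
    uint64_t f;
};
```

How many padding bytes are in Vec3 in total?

18

@0: b [8B, align 8] → 8
@8: e [1B, align 1] → 9
+7 pad (align 8)
@16: c [8B, align 8] → 24
@24: h [4B, align 4] → 28
+4 pad (align 8)
@32: g [8B, align 8] → 40
@40: d [1B, align 1] → 41
+7 pad (align 8)
@48: f [8B, align 8] → 56
size 56, align 8
data bytes 38, size 56 → padding 18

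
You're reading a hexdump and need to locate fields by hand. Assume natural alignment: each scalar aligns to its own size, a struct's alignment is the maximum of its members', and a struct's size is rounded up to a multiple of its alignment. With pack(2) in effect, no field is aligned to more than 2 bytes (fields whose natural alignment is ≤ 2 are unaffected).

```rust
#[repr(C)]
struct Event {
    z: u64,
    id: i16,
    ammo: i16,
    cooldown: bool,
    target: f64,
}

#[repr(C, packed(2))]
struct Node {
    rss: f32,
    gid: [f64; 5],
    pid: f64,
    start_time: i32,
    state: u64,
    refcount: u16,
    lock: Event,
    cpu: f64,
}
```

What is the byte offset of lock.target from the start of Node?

82

Event: 0..8  z  (8B, 8-aligned); 8..10  id  (2B, 2-aligned); 10..12  ammo  (2B, 2-aligned); 12..13  cooldown  (1B, 1-aligned); 13..16  -- padding (3B); 16..24  target  (8B, 8-aligned); sizeof = 24, alignof = 8
0..4  rss  (4B, 2-aligned)
4..44  gid  (40B, 2-aligned)
44..52  pid  (8B, 2-aligned)
52..56  start_time  (4B, 2-aligned)
56..64  state  (8B, 2-aligned)
64..66  refcount  (2B, 2-aligned)
66..90  lock  (24B, 2-aligned)
within Event: target at 16
66 + 16 = 82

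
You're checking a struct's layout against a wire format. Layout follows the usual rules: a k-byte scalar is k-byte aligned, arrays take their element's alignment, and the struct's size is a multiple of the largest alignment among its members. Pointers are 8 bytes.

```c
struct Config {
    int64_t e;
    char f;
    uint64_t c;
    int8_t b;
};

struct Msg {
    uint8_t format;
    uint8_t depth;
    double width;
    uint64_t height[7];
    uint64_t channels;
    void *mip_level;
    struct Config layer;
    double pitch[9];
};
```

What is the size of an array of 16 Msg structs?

Config: @0: e [8B, align 8] → 8; @8: f [1B, align 1] → 9; +7 pad (align 8); @16: c [8B, align 8] → 24; @24: b [1B, align 1] → 25; +7 tail pad (align 8); size 32, align 8
@0: format [1B, align 1] → 1
@1: depth [1B, align 1] → 2
+6 pad (align 8)
@8: width [8B, align 8] → 16
@16: height [56B, align 8] → 72
@72: channels [8B, align 8] → 80
@80: mip_level [8B, align 8] → 88
@88: layer [32B, align 8] → 120
@120: pitch [72B, align 8] → 192
size 192, align 8
array of 16: 16 × 192 = 3072

3072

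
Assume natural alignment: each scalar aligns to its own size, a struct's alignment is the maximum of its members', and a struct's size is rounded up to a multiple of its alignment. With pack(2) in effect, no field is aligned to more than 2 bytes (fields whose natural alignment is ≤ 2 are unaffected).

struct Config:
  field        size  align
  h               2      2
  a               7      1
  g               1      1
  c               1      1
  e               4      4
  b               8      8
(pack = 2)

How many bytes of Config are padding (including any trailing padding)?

1

@0: h [2B, align 2] → 2
@2: a [7B, align 1] → 9
@9: g [1B, align 1] → 10
@10: c [1B, align 1] → 11
+1 pad (align 2)
@12: e [4B, align 2] → 16
@16: b [8B, align 2] → 24
size 24, align 2
data bytes 23, size 24 → padding 1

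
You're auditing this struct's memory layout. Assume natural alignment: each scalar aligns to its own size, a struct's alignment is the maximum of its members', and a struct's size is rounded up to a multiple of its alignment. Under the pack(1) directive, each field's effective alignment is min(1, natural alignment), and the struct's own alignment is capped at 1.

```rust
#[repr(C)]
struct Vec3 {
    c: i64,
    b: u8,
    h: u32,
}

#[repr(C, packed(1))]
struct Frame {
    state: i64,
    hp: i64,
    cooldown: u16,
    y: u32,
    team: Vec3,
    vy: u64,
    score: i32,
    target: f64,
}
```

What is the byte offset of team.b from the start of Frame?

Vec3: @0: c [8B, align 8] → 8; @8: b [1B, align 1] → 9; +3 pad (align 4); @12: h [4B, align 4] → 16; size 16, align 8
@0: state [8B, align 1] → 8
@8: hp [8B, align 1] → 16
@16: cooldown [2B, align 1] → 18
@18: y [4B, align 1] → 22
@22: team [16B, align 1] → 38
within Vec3: b at 8
22 + 8 = 30

30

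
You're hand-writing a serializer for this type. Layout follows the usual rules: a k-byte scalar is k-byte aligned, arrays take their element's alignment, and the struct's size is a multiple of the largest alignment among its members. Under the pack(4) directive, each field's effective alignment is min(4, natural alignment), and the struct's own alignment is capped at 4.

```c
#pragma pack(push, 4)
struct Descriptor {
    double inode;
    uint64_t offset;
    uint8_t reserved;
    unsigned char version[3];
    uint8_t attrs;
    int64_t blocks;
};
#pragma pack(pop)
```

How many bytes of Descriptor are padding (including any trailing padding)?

3

inode at 0 (size 8, align 4) → ends 8
offset at 8 (size 8, align 4) → ends 16
reserved at 16 (size 1, align 1) → ends 17
version at 17 (size 3, align 1) → ends 20
attrs at 20 (size 1, align 1) → ends 21
pad 3 to align 4 for blocks
blocks at 24 (size 8, align 4) → ends 32
total 32 bytes, alignment 4
data bytes 29, size 32 → padding 3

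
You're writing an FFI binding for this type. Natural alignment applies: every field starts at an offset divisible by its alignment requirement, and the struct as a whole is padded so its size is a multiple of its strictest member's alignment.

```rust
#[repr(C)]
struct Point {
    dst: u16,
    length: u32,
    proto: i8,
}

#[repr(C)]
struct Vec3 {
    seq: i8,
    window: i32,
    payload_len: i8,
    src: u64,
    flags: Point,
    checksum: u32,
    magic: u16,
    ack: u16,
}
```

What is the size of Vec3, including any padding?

48

Point: @0: dst [2B, align 2] → 2; +2 pad (align 4); @4: length [4B, align 4] → 8; @8: proto [1B, align 1] → 9; +3 tail pad (align 4); size 12, align 4
@0: seq [1B, align 1] → 1
+3 pad (align 4)
@4: window [4B, align 4] → 8
@8: payload_len [1B, align 1] → 9
+7 pad (align 8)
@16: src [8B, align 8] → 24
@24: flags [12B, align 4] → 36
@36: checksum [4B, align 4] → 40
@40: magic [2B, align 2] → 42
@42: ack [2B, align 2] → 44
+4 tail pad (align 8)
size 48, align 8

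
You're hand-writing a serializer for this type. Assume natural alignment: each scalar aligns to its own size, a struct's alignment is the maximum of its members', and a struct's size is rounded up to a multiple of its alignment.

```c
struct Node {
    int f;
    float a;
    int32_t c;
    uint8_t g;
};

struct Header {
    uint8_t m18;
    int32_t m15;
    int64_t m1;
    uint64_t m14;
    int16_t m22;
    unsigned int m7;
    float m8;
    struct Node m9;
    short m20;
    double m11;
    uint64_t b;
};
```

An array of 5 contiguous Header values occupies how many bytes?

Node: 0..4  f  (4B, 4-aligned); 4..8  a  (4B, 4-aligned); 8..12  c  (4B, 4-aligned); 12..13  g  (1B, 1-aligned); 13..16  -- tail padding (3B); sizeof = 16, alignof = 4
0..1  m18  (1B, 1-aligned)
1..4  -- padding (3B)
4..8  m15  (4B, 4-aligned)
8..16  m1  (8B, 8-aligned)
16..24  m14  (8B, 8-aligned)
24..26  m22  (2B, 2-aligned)
26..28  -- padding (2B)
28..32  m7  (4B, 4-aligned)
32..36  m8  (4B, 4-aligned)
36..52  m9  (16B, 4-aligned)
52..54  m20  (2B, 2-aligned)
54..56  -- padding (2B)
56..64  m11  (8B, 8-aligned)
64..72  b  (8B, 8-aligned)
sizeof = 72, alignof = 8
array of 5: 5 × 72 = 360

360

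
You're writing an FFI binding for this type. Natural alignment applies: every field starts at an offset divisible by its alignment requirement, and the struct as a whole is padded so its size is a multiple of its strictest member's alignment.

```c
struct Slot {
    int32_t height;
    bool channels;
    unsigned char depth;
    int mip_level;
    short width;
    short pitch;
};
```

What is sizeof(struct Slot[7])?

height at 0 (size 4, align 4) → ends 4
channels at 4 (size 1, align 1) → ends 5
depth at 5 (size 1, align 1) → ends 6
pad 2 to align 4 for mip_level
mip_level at 8 (size 4, align 4) → ends 12
width at 12 (size 2, align 2) → ends 14
pitch at 14 (size 2, align 2) → ends 16
total 16 bytes, alignment 4
array of 7: 7 × 16 = 112

112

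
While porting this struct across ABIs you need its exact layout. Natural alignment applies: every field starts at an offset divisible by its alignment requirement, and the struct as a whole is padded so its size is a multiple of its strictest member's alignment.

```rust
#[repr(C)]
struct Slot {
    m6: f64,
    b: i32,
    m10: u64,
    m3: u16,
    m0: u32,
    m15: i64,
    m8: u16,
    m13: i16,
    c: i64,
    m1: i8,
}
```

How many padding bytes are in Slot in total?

17

m6 at 0 (size 8, align 8) → ends 8
b at 8 (size 4, align 4) → ends 12
pad 4 to align 8 for m10
m10 at 16 (size 8, align 8) → ends 24
m3 at 24 (size 2, align 2) → ends 26
pad 2 to align 4 for m0
m0 at 28 (size 4, align 4) → ends 32
m15 at 32 (size 8, align 8) → ends 40
m8 at 40 (size 2, align 2) → ends 42
m13 at 42 (size 2, align 2) → ends 44
pad 4 to align 8 for c
c at 48 (size 8, align 8) → ends 56
m1 at 56 (size 1, align 1) → ends 57
tail pad 7 to reach multiple of 8
total 64 bytes, alignment 8
data bytes 47, size 64 → padding 17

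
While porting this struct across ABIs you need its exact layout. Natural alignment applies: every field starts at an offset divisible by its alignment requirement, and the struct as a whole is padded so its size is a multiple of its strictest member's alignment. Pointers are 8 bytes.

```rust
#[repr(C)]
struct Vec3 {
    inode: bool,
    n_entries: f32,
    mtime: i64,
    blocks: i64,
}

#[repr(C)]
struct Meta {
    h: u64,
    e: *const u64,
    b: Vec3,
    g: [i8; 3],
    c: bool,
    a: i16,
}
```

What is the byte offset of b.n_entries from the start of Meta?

Vec3: @0: inode [1B, align 1] → 1; +3 pad (align 4); @4: n_entries [4B, align 4] → 8; @8: mtime [8B, align 8] → 16; @16: blocks [8B, align 8] → 24; size 24, align 8
@0: h [8B, align 8] → 8
@8: e [8B, align 8] → 16
@16: b [24B, align 8] → 40
within Vec3: n_entries at 4
16 + 4 = 20

20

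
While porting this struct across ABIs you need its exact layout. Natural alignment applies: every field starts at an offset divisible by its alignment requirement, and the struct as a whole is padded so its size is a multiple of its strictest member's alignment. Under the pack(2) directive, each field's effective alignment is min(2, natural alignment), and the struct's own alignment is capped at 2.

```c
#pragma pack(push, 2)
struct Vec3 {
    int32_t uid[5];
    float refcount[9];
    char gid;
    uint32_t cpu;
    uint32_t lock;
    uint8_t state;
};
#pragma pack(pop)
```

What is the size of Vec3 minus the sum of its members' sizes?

0..20  uid  (20B, 2-aligned)
20..56  refcount  (36B, 2-aligned)
56..57  gid  (1B, 1-aligned)
57..58  -- padding (1B)
58..62  cpu  (4B, 2-aligned)
62..66  lock  (4B, 2-aligned)
66..67  state  (1B, 1-aligned)
67..68  -- tail padding (1B)
sizeof = 68, alignof = 2
data bytes 66, size 68 → padding 2

2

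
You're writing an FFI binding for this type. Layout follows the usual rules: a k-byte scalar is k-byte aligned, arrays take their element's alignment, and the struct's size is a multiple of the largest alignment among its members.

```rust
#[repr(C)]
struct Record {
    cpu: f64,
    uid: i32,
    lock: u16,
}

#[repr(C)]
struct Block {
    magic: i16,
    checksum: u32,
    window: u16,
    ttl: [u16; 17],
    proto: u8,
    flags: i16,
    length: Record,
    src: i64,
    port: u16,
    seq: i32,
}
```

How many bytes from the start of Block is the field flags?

Record: @0: cpu [8B, align 8] → 8; @8: uid [4B, align 4] → 12; @12: lock [2B, align 2] → 14; +2 tail pad (align 8); size 16, align 8
@0: magic [2B, align 2] → 2
+2 pad (align 4)
@4: checksum [4B, align 4] → 8
@8: window [2B, align 2] → 10
@10: ttl [34B, align 2] → 44
@44: proto [1B, align 1] → 45
+1 pad (align 2)
@46: flags [2B, align 2] → 48

46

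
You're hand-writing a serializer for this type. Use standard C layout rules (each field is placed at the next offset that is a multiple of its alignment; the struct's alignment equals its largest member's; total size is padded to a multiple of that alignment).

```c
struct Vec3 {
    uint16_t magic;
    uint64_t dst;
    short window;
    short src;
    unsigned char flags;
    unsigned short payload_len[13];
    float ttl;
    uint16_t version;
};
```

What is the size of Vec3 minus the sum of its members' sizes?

magic at 0 (size 2, align 2) → ends 2
pad 6 to align 8 for dst
dst at 8 (size 8, align 8) → ends 16
window at 16 (size 2, align 2) → ends 18
src at 18 (size 2, align 2) → ends 20
flags at 20 (size 1, align 1) → ends 21
pad 1 to align 2 for payload_len
payload_len at 22 (size 26, align 2) → ends 48
ttl at 48 (size 4, align 4) → ends 52
version at 52 (size 2, align 2) → ends 54
tail pad 2 to reach multiple of 8
total 56 bytes, alignment 8
data bytes 47, size 56 → padding 9

9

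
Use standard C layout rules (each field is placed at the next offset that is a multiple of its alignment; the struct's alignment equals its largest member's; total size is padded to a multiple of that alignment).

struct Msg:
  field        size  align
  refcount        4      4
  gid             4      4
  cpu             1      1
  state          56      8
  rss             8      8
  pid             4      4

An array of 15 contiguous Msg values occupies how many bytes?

0..4  refcount  (4B, 4-aligned)
4..8  gid  (4B, 4-aligned)
8..9  cpu  (1B, 1-aligned)
9..16  -- padding (7B)
16..72  state  (56B, 8-aligned)
72..80  rss  (8B, 8-aligned)
80..84  pid  (4B, 4-aligned)
84..88  -- tail padding (4B)
sizeof = 88, alignof = 8
array of 15: 15 × 88 = 1320

1320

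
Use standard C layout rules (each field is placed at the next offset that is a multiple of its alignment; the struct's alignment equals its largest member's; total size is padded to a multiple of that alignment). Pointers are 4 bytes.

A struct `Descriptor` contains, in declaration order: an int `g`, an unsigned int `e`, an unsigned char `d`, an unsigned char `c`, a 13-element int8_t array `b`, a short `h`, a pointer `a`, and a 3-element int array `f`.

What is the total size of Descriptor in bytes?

44 bytes

g at 0 (size 4, align 4) → ends 4
e at 4 (size 4, align 4) → ends 8
d at 8 (size 1, align 1) → ends 9
c at 9 (size 1, align 1) → ends 10
b at 10 (size 13, align 1) → ends 23
pad 1 to align 2 for h
h at 24 (size 2, align 2) → ends 26
pad 2 to align 4 for a
a at 28 (size 4, align 4) → ends 32
f at 32 (size 12, align 4) → ends 44
total 44 bytes, alignment 4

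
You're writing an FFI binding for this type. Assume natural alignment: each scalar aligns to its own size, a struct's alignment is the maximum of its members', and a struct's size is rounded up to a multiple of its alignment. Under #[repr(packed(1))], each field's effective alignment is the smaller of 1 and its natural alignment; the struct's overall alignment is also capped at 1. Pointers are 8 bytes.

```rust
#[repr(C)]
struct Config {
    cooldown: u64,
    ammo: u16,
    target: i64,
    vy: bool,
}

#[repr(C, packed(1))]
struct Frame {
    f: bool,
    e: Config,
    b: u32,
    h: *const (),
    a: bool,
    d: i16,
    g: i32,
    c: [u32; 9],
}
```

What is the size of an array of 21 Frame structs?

Config: @0: cooldown [8B, align 8] → 8; @8: ammo [2B, align 2] → 10; +6 pad (align 8); @16: target [8B, align 8] → 24; @24: vy [1B, align 1] → 25; +7 tail pad (align 8); size 32, align 8
@0: f [1B, align 1] → 1
@1: e [32B, align 1] → 33
@33: b [4B, align 1] → 37
@37: h [8B, align 1] → 45
@45: a [1B, align 1] → 46
@46: d [2B, align 1] → 48
@48: g [4B, align 1] → 52
@52: c [36B, align 1] → 88
size 88, align 1
array of 21: 21 × 88 = 1848

1848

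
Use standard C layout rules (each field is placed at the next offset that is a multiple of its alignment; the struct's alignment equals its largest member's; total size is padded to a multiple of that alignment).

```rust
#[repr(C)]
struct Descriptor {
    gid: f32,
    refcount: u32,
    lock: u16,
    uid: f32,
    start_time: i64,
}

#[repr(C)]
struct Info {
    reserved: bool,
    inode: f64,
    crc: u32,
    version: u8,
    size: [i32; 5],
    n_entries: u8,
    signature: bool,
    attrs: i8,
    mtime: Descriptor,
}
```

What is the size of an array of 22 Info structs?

1584

Descriptor: gid at 0 (size 4, align 4) → ends 4; refcount at 4 (size 4, align 4) → ends 8; lock at 8 (size 2, align 2) → ends 10; pad 2 to align 4 for uid; uid at 12 (size 4, align 4) → ends 16; start_time at 16 (size 8, align 8) → ends 24; total 24 bytes, alignment 8
reserved at 0 (size 1, align 1) → ends 1
pad 7 to align 8 for inode
inode at 8 (size 8, align 8) → ends 16
crc at 16 (size 4, align 4) → ends 20
version at 20 (size 1, align 1) → ends 21
pad 3 to align 4 for size
size at 24 (size 20, align 4) → ends 44
n_entries at 44 (size 1, align 1) → ends 45
signature at 45 (size 1, align 1) → ends 46
attrs at 46 (size 1, align 1) → ends 47
pad 1 to align 8 for mtime
mtime at 48 (size 24, align 8) → ends 72
total 72 bytes, alignment 8
array of 22: 22 × 72 = 1584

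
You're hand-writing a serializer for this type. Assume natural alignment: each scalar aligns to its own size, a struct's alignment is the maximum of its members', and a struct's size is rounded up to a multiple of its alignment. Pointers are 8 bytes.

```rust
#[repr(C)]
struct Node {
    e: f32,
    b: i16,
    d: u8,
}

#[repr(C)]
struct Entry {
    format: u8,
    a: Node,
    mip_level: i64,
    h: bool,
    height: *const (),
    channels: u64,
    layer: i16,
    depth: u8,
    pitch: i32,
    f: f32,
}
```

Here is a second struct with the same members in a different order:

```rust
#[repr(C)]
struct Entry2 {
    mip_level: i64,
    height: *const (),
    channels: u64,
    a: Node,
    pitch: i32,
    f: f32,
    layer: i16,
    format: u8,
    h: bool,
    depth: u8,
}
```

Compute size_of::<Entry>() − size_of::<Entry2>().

16

Node: e at 0 (size 4, align 4) → ends 4; b at 4 (size 2, align 2) → ends 6; d at 6 (size 1, align 1) → ends 7; tail pad 1 to reach multiple of 4; total 8 bytes, alignment 4
format at 0 (size 1, align 1) → ends 1
pad 3 to align 4 for a
a at 4 (size 8, align 4) → ends 12
pad 4 to align 8 for mip_level
mip_level at 16 (size 8, align 8) → ends 24
h at 24 (size 1, align 1) → ends 25
pad 7 to align 8 for height
height at 32 (size 8, align 8) → ends 40
channels at 40 (size 8, align 8) → ends 48
layer at 48 (size 2, align 2) → ends 50
depth at 50 (size 1, align 1) → ends 51
pad 1 to align 4 for pitch
pitch at 52 (size 4, align 4) → ends 56
f at 56 (size 4, align 4) → ends 60
tail pad 4 to reach multiple of 8
total 64 bytes, alignment 8
— Entry2 —
mip_level at 0 (size 8, align 8) → ends 8
height at 8 (size 8, align 8) → ends 16
channels at 16 (size 8, align 8) → ends 24
a at 24 (size 8, align 4) → ends 32
pitch at 32 (size 4, align 4) → ends 36
f at 36 (size 4, align 4) → ends 40
layer at 40 (size 2, align 2) → ends 42
format at 42 (size 1, align 1) → ends 43
h at 43 (size 1, align 1) → ends 44
depth at 44 (size 1, align 1) → ends 45
tail pad 3 to reach multiple of 8
total 48 bytes, alignment 8
64 − 48 = 16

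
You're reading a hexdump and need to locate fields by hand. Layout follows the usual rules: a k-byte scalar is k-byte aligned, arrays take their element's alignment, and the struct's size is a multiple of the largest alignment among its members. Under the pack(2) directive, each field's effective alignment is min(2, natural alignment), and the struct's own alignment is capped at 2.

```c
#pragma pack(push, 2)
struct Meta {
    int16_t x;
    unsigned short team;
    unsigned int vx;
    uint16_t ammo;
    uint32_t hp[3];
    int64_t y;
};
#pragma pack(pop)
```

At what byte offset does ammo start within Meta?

0..2  x  (2B, 2-aligned)
2..4  team  (2B, 2-aligned)
4..8  vx  (4B, 2-aligned)
8..10  ammo  (2B, 2-aligned)

8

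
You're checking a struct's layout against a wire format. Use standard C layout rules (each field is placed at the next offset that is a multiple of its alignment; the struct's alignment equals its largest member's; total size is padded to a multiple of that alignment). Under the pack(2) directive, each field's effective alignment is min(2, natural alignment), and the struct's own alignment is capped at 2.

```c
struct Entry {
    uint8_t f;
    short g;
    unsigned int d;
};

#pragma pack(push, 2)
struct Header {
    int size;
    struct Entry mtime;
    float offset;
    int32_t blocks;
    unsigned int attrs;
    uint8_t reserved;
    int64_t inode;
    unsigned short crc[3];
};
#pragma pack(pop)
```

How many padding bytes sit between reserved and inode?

1

Entry: @0: f [1B, align 1] → 1; +1 pad (align 2); @2: g [2B, align 2] → 4; @4: d [4B, align 4] → 8; size 8, align 4
@0: size [4B, align 2] → 4
@4: mtime [8B, align 2] → 12
@12: offset [4B, align 2] → 16
@16: blocks [4B, align 2] → 20
@20: attrs [4B, align 2] → 24
@24: reserved [1B, align 1] → 25
+1 pad (align 2)
@26: inode [8B, align 2] → 34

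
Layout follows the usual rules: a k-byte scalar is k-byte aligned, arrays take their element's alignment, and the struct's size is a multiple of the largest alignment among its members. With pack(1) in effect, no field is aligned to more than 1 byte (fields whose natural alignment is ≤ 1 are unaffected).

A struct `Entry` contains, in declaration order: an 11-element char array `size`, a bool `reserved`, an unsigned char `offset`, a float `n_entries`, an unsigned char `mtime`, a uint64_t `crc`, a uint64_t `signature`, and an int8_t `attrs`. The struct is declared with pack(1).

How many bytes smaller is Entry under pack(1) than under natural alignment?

natural layout:
  size at 0 (size 11, align 1) → ends 11
  reserved at 11 (size 1, align 1) → ends 12
  offset at 12 (size 1, align 1) → ends 13
  pad 3 to align 4 for n_entries
  n_entries at 16 (size 4, align 4) → ends 20
  mtime at 20 (size 1, align 1) → ends 21
  pad 3 to align 8 for crc
  crc at 24 (size 8, align 8) → ends 32
  signature at 32 (size 8, align 8) → ends 40
  attrs at 40 (size 1, align 1) → ends 41
  tail pad 7 to reach multiple of 8
  total 48 bytes, alignment 8
packed(1) layout:
  size at 0 (size 11, align 1) → ends 11
  reserved at 11 (size 1, align 1) → ends 12
  offset at 12 (size 1, align 1) → ends 13
  n_entries at 13 (size 4, align 1) → ends 17
  mtime at 17 (size 1, align 1) → ends 18
  crc at 18 (size 8, align 1) → ends 26
  signature at 26 (size 8, align 1) → ends 34
  attrs at 34 (size 1, align 1) → ends 35
  total 35 bytes, alignment 1
48 − 35 = 13

13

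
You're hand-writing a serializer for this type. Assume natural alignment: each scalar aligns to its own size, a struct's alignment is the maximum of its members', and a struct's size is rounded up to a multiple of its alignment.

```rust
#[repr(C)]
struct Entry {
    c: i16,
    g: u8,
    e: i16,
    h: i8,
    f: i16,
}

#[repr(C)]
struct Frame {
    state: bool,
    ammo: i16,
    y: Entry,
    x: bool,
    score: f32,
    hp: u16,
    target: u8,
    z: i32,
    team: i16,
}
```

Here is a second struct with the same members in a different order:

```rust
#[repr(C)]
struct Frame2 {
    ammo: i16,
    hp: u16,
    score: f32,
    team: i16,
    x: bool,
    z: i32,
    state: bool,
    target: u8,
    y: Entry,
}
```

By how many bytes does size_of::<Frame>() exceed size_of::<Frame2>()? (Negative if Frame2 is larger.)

Entry: @0: c [2B, align 2] → 2; @2: g [1B, align 1] → 3; +1 pad (align 2); @4: e [2B, align 2] → 6; @6: h [1B, align 1] → 7; +1 pad (align 2); @8: f [2B, align 2] → 10; size 10, align 2
@0: state [1B, align 1] → 1
+1 pad (align 2)
@2: ammo [2B, align 2] → 4
@4: y [10B, align 2] → 14
@14: x [1B, align 1] → 15
+1 pad (align 4)
@16: score [4B, align 4] → 20
@20: hp [2B, align 2] → 22
@22: target [1B, align 1] → 23
+1 pad (align 4)
@24: z [4B, align 4] → 28
@28: team [2B, align 2] → 30
+2 tail pad (align 4)
size 32, align 4
— Frame2 —
@0: ammo [2B, align 2] → 2
@2: hp [2B, align 2] → 4
@4: score [4B, align 4] → 8
@8: team [2B, align 2] → 10
@10: x [1B, align 1] → 11
+1 pad (align 4)
@12: z [4B, align 4] → 16
@16: state [1B, align 1] → 17
@17: target [1B, align 1] → 18
@18: y [10B, align 2] → 28
size 28, align 4
32 − 28 = 4

4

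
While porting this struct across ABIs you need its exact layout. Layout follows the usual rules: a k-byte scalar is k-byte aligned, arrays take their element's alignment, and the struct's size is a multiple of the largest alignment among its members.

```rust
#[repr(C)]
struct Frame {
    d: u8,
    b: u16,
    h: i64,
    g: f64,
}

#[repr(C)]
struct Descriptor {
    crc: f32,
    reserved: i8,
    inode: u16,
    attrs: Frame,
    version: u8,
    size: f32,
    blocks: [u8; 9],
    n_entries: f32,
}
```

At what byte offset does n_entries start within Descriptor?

Frame: @0: d [1B, align 1] → 1; +1 pad (align 2); @2: b [2B, align 2] → 4; +4 pad (align 8); @8: h [8B, align 8] → 16; @16: g [8B, align 8] → 24; size 24, align 8
@0: crc [4B, align 4] → 4
@4: reserved [1B, align 1] → 5
+1 pad (align 2)
@6: inode [2B, align 2] → 8
@8: attrs [24B, align 8] → 32
@32: version [1B, align 1] → 33
+3 pad (align 4)
@36: size [4B, align 4] → 40
@40: blocks [9B, align 1] → 49
+3 pad (align 4)
@52: n_entries [4B, align 4] → 56

52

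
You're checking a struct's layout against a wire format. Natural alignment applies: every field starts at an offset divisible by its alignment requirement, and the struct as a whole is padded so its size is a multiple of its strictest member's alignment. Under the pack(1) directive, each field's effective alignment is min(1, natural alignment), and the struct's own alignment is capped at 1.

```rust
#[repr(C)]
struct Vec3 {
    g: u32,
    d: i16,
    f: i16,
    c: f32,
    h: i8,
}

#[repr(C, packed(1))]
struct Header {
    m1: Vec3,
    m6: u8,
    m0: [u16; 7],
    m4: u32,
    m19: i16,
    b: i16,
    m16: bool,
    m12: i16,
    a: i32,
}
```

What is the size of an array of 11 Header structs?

Vec3: @0: g [4B, align 4] → 4; @4: d [2B, align 2] → 6; @6: f [2B, align 2] → 8; @8: c [4B, align 4] → 12; @12: h [1B, align 1] → 13; +3 tail pad (align 4); size 16, align 4
@0: m1 [16B, align 1] → 16
@16: m6 [1B, align 1] → 17
@17: m0 [14B, align 1] → 31
@31: m4 [4B, align 1] → 35
@35: m19 [2B, align 1] → 37
@37: b [2B, align 1] → 39
@39: m16 [1B, align 1] → 40
@40: m12 [2B, align 1] → 42
@42: a [4B, align 1] → 46
size 46, align 1
array of 11: 11 × 46 = 506

506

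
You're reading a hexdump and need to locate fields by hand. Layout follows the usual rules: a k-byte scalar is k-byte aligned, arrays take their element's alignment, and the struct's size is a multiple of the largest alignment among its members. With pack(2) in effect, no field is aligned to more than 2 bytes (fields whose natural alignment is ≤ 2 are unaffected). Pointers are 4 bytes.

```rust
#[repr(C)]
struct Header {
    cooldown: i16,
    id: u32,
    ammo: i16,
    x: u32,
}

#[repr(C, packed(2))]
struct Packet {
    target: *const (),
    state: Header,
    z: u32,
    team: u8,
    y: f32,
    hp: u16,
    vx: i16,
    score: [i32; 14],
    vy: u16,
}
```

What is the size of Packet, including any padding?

92 bytes

Header: @0: cooldown [2B, align 2] → 2; +2 pad (align 4); @4: id [4B, align 4] → 8; @8: ammo [2B, align 2] → 10; +2 pad (align 4); @12: x [4B, align 4] → 16; size 16, align 4
@0: target [4B, align 2] → 4
@4: state [16B, align 2] → 20
@20: z [4B, align 2] → 24
@24: team [1B, align 1] → 25
+1 pad (align 2)
@26: y [4B, align 2] → 30
@30: hp [2B, align 2] → 32
@32: vx [2B, align 2] → 34
@34: score [56B, align 2] → 90
@90: vy [2B, align 2] → 92
size 92, align 2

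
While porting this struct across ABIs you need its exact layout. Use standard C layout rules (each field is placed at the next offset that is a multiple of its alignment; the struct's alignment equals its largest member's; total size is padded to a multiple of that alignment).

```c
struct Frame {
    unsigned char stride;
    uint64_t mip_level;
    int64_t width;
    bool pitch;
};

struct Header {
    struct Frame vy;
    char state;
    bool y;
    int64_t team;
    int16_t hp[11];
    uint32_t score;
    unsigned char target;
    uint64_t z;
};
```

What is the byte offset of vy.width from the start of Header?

16

Frame: stride at 0 (size 1, align 1) → ends 1; pad 7 to align 8 for mip_level; mip_level at 8 (size 8, align 8) → ends 16; width at 16 (size 8, align 8) → ends 24; pitch at 24 (size 1, align 1) → ends 25; tail pad 7 to reach multiple of 8; total 32 bytes, alignment 8
vy at 0 (size 32, align 8) → ends 32
within Frame: width at 16
0 + 16 = 16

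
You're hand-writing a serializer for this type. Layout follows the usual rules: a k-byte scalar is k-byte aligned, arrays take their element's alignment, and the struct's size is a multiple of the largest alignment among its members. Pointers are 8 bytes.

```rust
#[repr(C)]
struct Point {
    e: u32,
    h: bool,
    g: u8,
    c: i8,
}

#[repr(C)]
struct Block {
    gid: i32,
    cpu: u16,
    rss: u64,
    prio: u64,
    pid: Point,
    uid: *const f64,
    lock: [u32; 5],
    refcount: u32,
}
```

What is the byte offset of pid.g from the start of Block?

Point: 0..4  e  (4B, 4-aligned); 4..5  h  (1B, 1-aligned); 5..6  g  (1B, 1-aligned); 6..7  c  (1B, 1-aligned); 7..8  -- tail padding (1B); sizeof = 8, alignof = 4
0..4  gid  (4B, 4-aligned)
4..6  cpu  (2B, 2-aligned)
6..8  -- padding (2B)
8..16  rss  (8B, 8-aligned)
16..24  prio  (8B, 8-aligned)
24..32  pid  (8B, 4-aligned)
within Point: g at 5
24 + 5 = 29

29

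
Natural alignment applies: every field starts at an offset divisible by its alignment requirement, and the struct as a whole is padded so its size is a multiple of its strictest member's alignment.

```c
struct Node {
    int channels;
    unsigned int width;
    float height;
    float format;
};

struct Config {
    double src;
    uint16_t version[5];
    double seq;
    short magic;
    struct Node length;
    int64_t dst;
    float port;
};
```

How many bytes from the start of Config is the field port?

Node: @0: channels [4B, align 4] → 4; @4: width [4B, align 4] → 8; @8: height [4B, align 4] → 12; @12: format [4B, align 4] → 16; size 16, align 4
@0: src [8B, align 8] → 8
@8: version [10B, align 2] → 18
+6 pad (align 8)
@24: seq [8B, align 8] → 32
@32: magic [2B, align 2] → 34
+2 pad (align 4)
@36: length [16B, align 4] → 52
+4 pad (align 8)
@56: dst [8B, align 8] → 64
@64: port [4B, align 4] → 68

64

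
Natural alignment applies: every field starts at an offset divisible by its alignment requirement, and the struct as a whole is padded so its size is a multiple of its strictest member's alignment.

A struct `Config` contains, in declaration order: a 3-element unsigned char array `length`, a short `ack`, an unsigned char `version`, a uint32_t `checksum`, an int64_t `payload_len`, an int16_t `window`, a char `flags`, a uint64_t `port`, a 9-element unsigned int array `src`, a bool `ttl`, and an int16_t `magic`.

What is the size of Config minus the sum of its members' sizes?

length at 0 (size 3, align 1) → ends 3
pad 1 to align 2 for ack
ack at 4 (size 2, align 2) → ends 6
version at 6 (size 1, align 1) → ends 7
pad 1 to align 4 for checksum
checksum at 8 (size 4, align 4) → ends 12
pad 4 to align 8 for payload_len
payload_len at 16 (size 8, align 8) → ends 24
window at 24 (size 2, align 2) → ends 26
flags at 26 (size 1, align 1) → ends 27
pad 5 to align 8 for port
port at 32 (size 8, align 8) → ends 40
src at 40 (size 36, align 4) → ends 76
ttl at 76 (size 1, align 1) → ends 77
pad 1 to align 2 for magic
magic at 78 (size 2, align 2) → ends 80
total 80 bytes, alignment 8
data bytes 68, size 80 → padding 12

12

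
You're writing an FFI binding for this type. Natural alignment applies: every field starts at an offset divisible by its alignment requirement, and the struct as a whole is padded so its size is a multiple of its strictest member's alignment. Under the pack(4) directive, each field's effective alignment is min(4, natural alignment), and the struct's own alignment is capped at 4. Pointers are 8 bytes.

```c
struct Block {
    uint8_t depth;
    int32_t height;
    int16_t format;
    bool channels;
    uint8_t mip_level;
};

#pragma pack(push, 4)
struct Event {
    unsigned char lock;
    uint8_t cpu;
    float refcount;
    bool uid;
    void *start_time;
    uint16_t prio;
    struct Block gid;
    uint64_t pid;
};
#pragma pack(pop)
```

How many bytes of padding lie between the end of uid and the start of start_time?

Block: @0: depth [1B, align 1] → 1; +3 pad (align 4); @4: height [4B, align 4] → 8; @8: format [2B, align 2] → 10; @10: channels [1B, align 1] → 11; @11: mip_level [1B, align 1] → 12; size 12, align 4
@0: lock [1B, align 1] → 1
@1: cpu [1B, align 1] → 2
+2 pad (align 4)
@4: refcount [4B, align 4] → 8
@8: uid [1B, align 1] → 9
+3 pad (align 4)
@12: start_time [8B, align 4] → 20

3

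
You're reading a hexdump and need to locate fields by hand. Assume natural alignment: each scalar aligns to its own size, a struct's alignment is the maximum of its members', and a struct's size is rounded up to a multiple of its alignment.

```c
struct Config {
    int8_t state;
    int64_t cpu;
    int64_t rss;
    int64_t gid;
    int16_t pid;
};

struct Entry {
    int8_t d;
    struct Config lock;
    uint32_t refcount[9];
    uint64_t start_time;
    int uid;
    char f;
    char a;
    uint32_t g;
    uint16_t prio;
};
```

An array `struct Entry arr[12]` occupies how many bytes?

Config: state at 0 (size 1, align 1) → ends 1; pad 7 to align 8 for cpu; cpu at 8 (size 8, align 8) → ends 16; rss at 16 (size 8, align 8) → ends 24; gid at 24 (size 8, align 8) → ends 32; pid at 32 (size 2, align 2) → ends 34; tail pad 6 to reach multiple of 8; total 40 bytes, alignment 8
d at 0 (size 1, align 1) → ends 1
pad 7 to align 8 for lock
lock at 8 (size 40, align 8) → ends 48
refcount at 48 (size 36, align 4) → ends 84
pad 4 to align 8 for start_time
start_time at 88 (size 8, align 8) → ends 96
uid at 96 (size 4, align 4) → ends 100
f at 100 (size 1, align 1) → ends 101
a at 101 (size 1, align 1) → ends 102
pad 2 to align 4 for g
g at 104 (size 4, align 4) → ends 108
prio at 108 (size 2, align 2) → ends 110
tail pad 2 to reach multiple of 8
total 112 bytes, alignment 8
array of 12: 12 × 112 = 1344

1344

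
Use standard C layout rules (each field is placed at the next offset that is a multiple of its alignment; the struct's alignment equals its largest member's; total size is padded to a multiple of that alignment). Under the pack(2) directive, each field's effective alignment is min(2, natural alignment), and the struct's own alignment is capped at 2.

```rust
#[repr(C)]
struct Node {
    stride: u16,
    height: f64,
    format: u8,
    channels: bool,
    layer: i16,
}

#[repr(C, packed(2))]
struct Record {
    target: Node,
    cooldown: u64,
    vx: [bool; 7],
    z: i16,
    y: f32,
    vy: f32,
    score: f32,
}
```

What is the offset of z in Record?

Node: 0..2  stride  (2B, 2-aligned); 2..8  -- padding (6B); 8..16  height  (8B, 8-aligned); 16..17  format  (1B, 1-aligned); 17..18  channels  (1B, 1-aligned); 18..20  layer  (2B, 2-aligned); 20..24  -- tail padding (4B); sizeof = 24, alignof = 8
0..24  target  (24B, 2-aligned)
24..32  cooldown  (8B, 2-aligned)
32..39  vx  (7B, 1-aligned)
39..40  -- padding (1B)
40..42  z  (2B, 2-aligned)

40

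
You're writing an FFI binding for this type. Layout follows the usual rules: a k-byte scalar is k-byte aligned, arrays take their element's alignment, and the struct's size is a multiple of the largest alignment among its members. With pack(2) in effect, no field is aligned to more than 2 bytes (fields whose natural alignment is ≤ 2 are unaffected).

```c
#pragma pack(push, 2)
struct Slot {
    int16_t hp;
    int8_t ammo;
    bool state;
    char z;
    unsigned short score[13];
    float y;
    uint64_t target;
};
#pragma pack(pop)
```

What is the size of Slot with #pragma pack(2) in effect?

@0: hp [2B, align 2] → 2
@2: ammo [1B, align 1] → 3
@3: state [1B, align 1] → 4
@4: z [1B, align 1] → 5
+1 pad (align 2)
@6: score [26B, align 2] → 32
@32: y [4B, align 2] → 36
@36: target [8B, align 2] → 44
size 44, align 2

44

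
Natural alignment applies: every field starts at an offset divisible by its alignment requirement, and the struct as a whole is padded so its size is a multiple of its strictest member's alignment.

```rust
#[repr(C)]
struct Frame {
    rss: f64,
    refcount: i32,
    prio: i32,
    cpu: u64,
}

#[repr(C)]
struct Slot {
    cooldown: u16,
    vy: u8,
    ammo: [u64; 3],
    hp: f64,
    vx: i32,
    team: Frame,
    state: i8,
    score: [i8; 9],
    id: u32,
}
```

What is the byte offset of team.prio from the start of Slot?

Frame: @0: rss [8B, align 8] → 8; @8: refcount [4B, align 4] → 12; @12: prio [4B, align 4] → 16; @16: cpu [8B, align 8] → 24; size 24, align 8
@0: cooldown [2B, align 2] → 2
@2: vy [1B, align 1] → 3
+5 pad (align 8)
@8: ammo [24B, align 8] → 32
@32: hp [8B, align 8] → 40
@40: vx [4B, align 4] → 44
+4 pad (align 8)
@48: team [24B, align 8] → 72
within Frame: prio at 12
48 + 12 = 60

60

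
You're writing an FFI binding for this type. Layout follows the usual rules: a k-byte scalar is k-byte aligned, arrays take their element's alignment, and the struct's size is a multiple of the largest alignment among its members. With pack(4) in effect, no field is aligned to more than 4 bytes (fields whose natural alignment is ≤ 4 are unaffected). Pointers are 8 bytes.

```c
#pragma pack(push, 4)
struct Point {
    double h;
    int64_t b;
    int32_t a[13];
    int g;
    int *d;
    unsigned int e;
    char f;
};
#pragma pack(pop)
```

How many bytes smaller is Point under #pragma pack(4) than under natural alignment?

natural layout:
  0..8  h  (8B, 8-aligned)
  8..16  b  (8B, 8-aligned)
  16..68  a  (52B, 4-aligned)
  68..72  g  (4B, 4-aligned)
  72..80  d  (8B, 8-aligned)
  80..84  e  (4B, 4-aligned)
  84..85  f  (1B, 1-aligned)
  85..88  -- tail padding (3B)
  sizeof = 88, alignof = 8
packed(4) layout:
  0..8  h  (8B, 4-aligned)
  8..16  b  (8B, 4-aligned)
  16..68  a  (52B, 4-aligned)
  68..72  g  (4B, 4-aligned)
  72..80  d  (8B, 4-aligned)
  80..84  e  (4B, 4-aligned)
  84..85  f  (1B, 1-aligned)
  85..88  -- tail padding (3B)
  sizeof = 88, alignof = 4
88 − 88 = 0

0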